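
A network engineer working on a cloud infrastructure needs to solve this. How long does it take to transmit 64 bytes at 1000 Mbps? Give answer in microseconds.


Given: packet = 64 bytes, bandwidth = 1000 Mbps
Packet in bits = 64 * 8 = 512 bits
Bandwidth = 1000 * 10^6 = 1000000000 bps
Time = 512 / 1000000000 seconds
Time in us = 512 * 10^6 / 1000000000 = 0.512

0.512


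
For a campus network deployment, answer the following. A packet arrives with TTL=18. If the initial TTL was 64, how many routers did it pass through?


Given: initial TTL = 64, received TTL = 18
Hops = initial TTL - received TTL
Hops = 64 - 18 = 46

46


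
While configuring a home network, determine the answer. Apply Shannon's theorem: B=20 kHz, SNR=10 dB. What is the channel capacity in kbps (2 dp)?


Given: B = 20 kHz, SNR = 10 dB
SNR linear = 10^(10/10) = 10
1 + SNR = 11
log2(11) = 3.4594316186
C = 20 * 1000 * 3.4594316186 = 69188.6324 bps
C = 69.188632 kbps -> 69.19 kbps (2 dp)

69.19


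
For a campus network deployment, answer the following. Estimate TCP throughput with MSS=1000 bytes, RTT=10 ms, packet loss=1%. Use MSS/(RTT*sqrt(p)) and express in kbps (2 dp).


Given: MSS = 1000 bytes, RTT = 10 ms, loss = 1%
RTT in seconds = 10 / 1000 = 0.01
Loss rate = 1% = 0.01
sqrt(loss) = sqrt(0.01) = 0.1
Throughput (bytes/s) = 1000 / (0.01 * 0.1) = 1000000.0000
Throughput (kbps) = 1000000.0000 * 8 / 1000 = 8000.000000 -> 8000.00 kbps (2 dp)

8000.00


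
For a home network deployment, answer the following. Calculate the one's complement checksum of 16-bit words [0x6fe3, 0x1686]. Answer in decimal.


Given words: [0x6fe3, 0x1686]
Step 1: Sum all words
Raw sum = 28643 + 5766 = 34409
One's complement = ~34409 & 0xFFFF = 31126

31126


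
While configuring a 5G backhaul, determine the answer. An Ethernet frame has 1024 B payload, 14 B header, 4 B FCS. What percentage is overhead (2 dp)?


Given: payload = 1024 B, header = 14 B, trailer = 4 B
Overhead bytes = header + trailer = 14 + 4 = 18
Total frame = payload + overhead = 1024 + 18 = 1042
Overhead % = 18 / 1042 * 100 = 1.7274% -> 1.73% (2 dp)

1.73


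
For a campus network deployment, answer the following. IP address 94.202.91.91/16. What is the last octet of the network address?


Given: IP = 94.202.91.91, prefix = /16
Subnet mask = 255.255.0.0
Last octet of IP: 91
Last octet of mask: 0
Network last octet = 91 AND 0 = 0

0


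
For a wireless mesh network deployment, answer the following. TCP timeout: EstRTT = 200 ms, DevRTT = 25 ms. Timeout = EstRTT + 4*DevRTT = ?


Given: EstRTT = 200 ms, DevRTT = 25 ms
Timeout = EstRTT + 4 * DevRTT
4 * DevRTT = 4 * 25 = 100
Timeout = 200 + 100 = 300 ms

300


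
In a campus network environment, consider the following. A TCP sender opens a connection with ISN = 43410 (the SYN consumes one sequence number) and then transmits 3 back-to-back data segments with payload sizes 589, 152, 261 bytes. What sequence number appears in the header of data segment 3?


The SYN occupies sequence number ISN = 43410, so the first data byte is ISN + 1 = 43411.
SEQ of data segment i = (ISN + 1) + sum of payload sizes of segments 1..i-1.
Segment 1: SEQ = 43411, payload = 589 bytes
Segment 2: SEQ = 44000, payload = 152 bytes
Segment 3: SEQ = 44152, payload = 261 bytes
SEQ of segment 3 = 43411 + 589 + 152 = 44152

44152


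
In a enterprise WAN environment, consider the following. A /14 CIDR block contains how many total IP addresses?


Given: CIDR prefix /14
Host bits = 32 - 14 = 18
Total addresses = 2^18 = 262144

262144


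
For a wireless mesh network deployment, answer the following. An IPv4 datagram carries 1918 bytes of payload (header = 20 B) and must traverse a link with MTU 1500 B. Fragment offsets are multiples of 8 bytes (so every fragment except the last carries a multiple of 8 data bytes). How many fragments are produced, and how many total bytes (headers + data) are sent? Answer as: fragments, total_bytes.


Max data per non-final fragment = floor((MTU - header)/8)*8 = floor((1500 - 20)/8)*8 = floor(1480/8)*8 = 1480 B
Final fragment needs no 8-byte alignment: it can carry up to MTU - header = 1480 B
Non-final fragments needed = ceil((payload - 1480) / 1480) = ceil(438/1480) = ceil(0.2959) = 1
Number of fragments = 1 + 1 = 2
Fragment sizes (data): 1 * 1480 B + 438 B (last, 438 <= 1480 OK)
Total bytes sent = payload + n_frags * header = 1918 + 2*20 = 1918 + 40 = 1958 B

2, 1958


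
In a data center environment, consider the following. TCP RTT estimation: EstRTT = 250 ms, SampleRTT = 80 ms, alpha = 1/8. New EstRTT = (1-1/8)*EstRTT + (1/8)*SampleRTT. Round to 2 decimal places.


Given: EstRTT = 250 ms, SampleRTT = 80 ms, alpha = 1/8
New EstRTT = (1 - alpha) * EstRTT + alpha * SampleRTT
(7/8) * 250 = 218.75
(1/8) * 80 = 10
New EstRTT = 218.75 + 10 = 228.75 ms -> 228.75 ms (2 dp)

228.75


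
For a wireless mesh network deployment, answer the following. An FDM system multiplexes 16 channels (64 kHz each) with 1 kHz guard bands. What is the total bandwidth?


Given: 16 channels, 64 kHz each, guard = 1 kHz
Channel bandwidth = 16 * 64 = 1024 kHz
Guard bands = 15 gaps * 1 kHz = 15 kHz
Total = 1024 + 15 = 1039 kHz

1039


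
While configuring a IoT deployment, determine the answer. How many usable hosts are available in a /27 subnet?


Given: subnet mask /27
Host bits = 32 - 27 = 5
Total addresses = 2^5 = 32
Usable hosts = 32 - 2 (network + broadcast) = 30

30


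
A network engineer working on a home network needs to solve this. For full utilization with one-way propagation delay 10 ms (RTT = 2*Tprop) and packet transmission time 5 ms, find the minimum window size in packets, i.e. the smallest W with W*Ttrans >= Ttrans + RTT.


Given: Ttrans = 5 ms, RTT = 20 ms (= 2 * Tprop, Tprop = 10 ms)
Time until first ACK returns = Ttrans + RTT = 5 + 20 = 25 ms
Need W * Ttrans >= Ttrans + RTT  ->  W >= (Ttrans + RTT) / Ttrans
(Ttrans + RTT) / Ttrans = 25 / 5 = 5
W_min = ceil(5) = 5

5


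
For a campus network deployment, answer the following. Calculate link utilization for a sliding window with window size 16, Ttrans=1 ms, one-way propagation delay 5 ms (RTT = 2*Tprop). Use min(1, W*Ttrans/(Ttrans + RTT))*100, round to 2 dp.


Given: W = 16, Ttrans = 1 ms, RTT = 10 ms (= 2 * Tprop, Tprop = 5 ms)
Cycle time = Ttrans + RTT = 1 + 10 = 11 ms (first packet sent until its ACK returns)
W * Ttrans = 16 * 1 = 16 ms of sending per cycle
W * Ttrans / (Ttrans + RTT) = 16 / 11 = 1.454545
U = min(1, 1.454545) = 1.000000
U% = 100.00%

100.00


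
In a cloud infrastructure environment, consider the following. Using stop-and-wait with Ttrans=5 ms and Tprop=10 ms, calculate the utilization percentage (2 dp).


Given: Ttrans = 5 ms, Tprop = 10 ms
RTT = 2 * Tprop = 2 * 10 = 20 ms
U = Ttrans / (Ttrans + RTT)
U = 5 / (5 + 20)
U = 5 / 25 = 0.2
U% = 20.00%

20.00


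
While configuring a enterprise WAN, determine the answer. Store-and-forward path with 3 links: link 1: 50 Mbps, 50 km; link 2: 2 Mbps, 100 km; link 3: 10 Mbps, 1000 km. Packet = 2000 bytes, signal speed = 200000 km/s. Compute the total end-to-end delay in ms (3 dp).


Packet = 2000 bytes = 16000 bits. Store-and-forward: sum (t_trans + t_prop) per link.
Link 1: t_trans = 16000/(50*10^6) s = 0.3200 ms; t_prop = 50/200000 s = 0.2500 ms; subtotal = 0.5700 ms
Link 2: t_trans = 16000/(2*10^6) s = 8.0000 ms; t_prop = 100/200000 s = 0.5000 ms; subtotal = 8.5000 ms
Link 3: t_trans = 16000/(10*10^6) s = 1.6000 ms; t_prop = 1000/200000 s = 5.0000 ms; subtotal = 6.6000 ms
End-to-end = 0.5700 + 8.5000 + 6.6000 = 15.6700 ms -> 15.670 ms (3 dp)

15.670


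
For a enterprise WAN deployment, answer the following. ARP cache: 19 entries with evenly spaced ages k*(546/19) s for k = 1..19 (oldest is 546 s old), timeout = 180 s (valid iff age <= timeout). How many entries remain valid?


Ages are k * 546/19 s for k = 1..19 (spacing = 28.7368 s).
Entry k is valid iff k * 546/19 <= 180 iff k <= 19 * 180 / 546 = 6.2637
n_valid = floor(6.2637) = 6
(n_stale = 19 - 6 = 13)

6


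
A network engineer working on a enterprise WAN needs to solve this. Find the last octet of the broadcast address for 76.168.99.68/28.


Given: IP = 76.168.99.68, prefix = /28
Host bits = 32 - 28 = 4
Network last octet = 68 AND mask = 64
Host part size = 2^4 - 1 = 15
Broadcast last octet = 64 OR 15 = 79

79


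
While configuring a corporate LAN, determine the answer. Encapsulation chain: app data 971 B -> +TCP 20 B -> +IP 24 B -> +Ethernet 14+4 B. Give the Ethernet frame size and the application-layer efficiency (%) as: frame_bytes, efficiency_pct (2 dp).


TCP segment = 971 + 20 = 991 B
IP packet = 991 + 24 = 1015 B
Ethernet frame = 1015 + 14 + 4 = 1033 B
Efficiency = app / frame = 971 / 1033 = 0.939981 = 93.9981% -> 94.00% (2 dp)

1033, 94.00


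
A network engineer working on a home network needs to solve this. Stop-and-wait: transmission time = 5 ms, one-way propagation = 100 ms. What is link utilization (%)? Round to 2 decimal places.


Given: Ttrans = 5 ms, Tprop = 100 ms
RTT = 2 * Tprop = 2 * 100 = 200 ms
U = Ttrans / (Ttrans + RTT)
U = 5 / (5 + 200)
U = 5 / 205 = 0.02439
U% = 2.44%

2.44


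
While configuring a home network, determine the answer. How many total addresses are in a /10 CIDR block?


Given: CIDR prefix /10
Host bits = 32 - 10 = 22
Total addresses = 2^22 = 4194304

4194304


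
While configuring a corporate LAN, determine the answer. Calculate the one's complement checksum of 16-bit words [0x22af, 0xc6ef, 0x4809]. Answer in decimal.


Given words: [0x22af, 0xc6ef, 0x4809]
Step 1: Sum all words
Raw sum = 8879 + 50927 + 18441 = 78247
Step 2: Fold carry: (12711 + 1) = 12712
One's complement = ~12712 & 0xFFFF = 52823

52823


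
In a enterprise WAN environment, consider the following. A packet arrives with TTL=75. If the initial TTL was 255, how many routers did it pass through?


Given: initial TTL = 255, received TTL = 75
Hops = initial TTL - received TTL
Hops = 255 - 75 = 180

180


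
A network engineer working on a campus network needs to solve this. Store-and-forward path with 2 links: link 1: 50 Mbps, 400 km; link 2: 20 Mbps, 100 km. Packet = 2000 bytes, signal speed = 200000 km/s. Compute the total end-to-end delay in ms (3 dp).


Packet = 2000 bytes = 16000 bits. Store-and-forward: sum (t_trans + t_prop) per link.
Link 1: t_trans = 16000/(50*10^6) s = 0.3200 ms; t_prop = 400/200000 s = 2.0000 ms; subtotal = 2.3200 ms
Link 2: t_trans = 16000/(20*10^6) s = 0.8000 ms; t_prop = 100/200000 s = 0.5000 ms; subtotal = 1.3000 ms
End-to-end = 2.3200 + 1.3000 = 3.6200 ms -> 3.620 ms (3 dp)

3.620


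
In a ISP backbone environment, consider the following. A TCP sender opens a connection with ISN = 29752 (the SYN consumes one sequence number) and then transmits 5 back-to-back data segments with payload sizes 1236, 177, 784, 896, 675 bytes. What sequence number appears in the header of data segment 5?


The SYN occupies sequence number ISN = 29752, so the first data byte is ISN + 1 = 29753.
SEQ of data segment i = (ISN + 1) + sum of payload sizes of segments 1..i-1.
Segment 1: SEQ = 29753, payload = 1236 bytes
Segment 2: SEQ = 30989, payload = 177 bytes
Segment 3: SEQ = 31166, payload = 784 bytes
Segment 4: SEQ = 31950, payload = 896 bytes
Segment 5: SEQ = 32846, payload = 675 bytes
SEQ of segment 5 = 29753 + 1236 + 177 + 784 + 896 = 32846

32846


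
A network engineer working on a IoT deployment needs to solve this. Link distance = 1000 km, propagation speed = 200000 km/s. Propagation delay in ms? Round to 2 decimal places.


Given: distance = 1000 km, speed = 200000 km/s
Delay = distance / speed = 1000 / 200000 seconds
Delay in ms = 1000 * 1000 / 200000
Delay = 5.0000 ms
Rounded to 2 dp = 5.00 ms

5.00


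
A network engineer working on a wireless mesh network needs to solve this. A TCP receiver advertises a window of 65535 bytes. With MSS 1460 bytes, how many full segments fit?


Given: RWND = 65535 bytes, MSS = 1460 bytes
Full segments = floor(RWND / MSS)
Full segments = floor(65535 / 1460)
Full segments = floor(44.887) = 44

44


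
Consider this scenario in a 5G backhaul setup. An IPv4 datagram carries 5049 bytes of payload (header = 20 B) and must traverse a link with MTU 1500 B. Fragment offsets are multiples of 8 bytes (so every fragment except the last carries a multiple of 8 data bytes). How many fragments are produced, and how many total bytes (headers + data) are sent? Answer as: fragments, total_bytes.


Max data per non-final fragment = floor((MTU - header)/8)*8 = floor((1500 - 20)/8)*8 = floor(1480/8)*8 = 1480 B
Final fragment needs no 8-byte alignment: it can carry up to MTU - header = 1480 B
Non-final fragments needed = ceil((payload - 1480) / 1480) = ceil(3569/1480) = ceil(2.4115) = 3
Number of fragments = 3 + 1 = 4
Fragment sizes (data): 3 * 1480 B + 609 B (last, 609 <= 1480 OK)
Total bytes sent = payload + n_frags * header = 5049 + 4*20 = 5049 + 80 = 5129 B

4, 5129


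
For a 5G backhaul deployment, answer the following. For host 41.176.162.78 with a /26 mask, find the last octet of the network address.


Given: IP = 41.176.162.78, prefix = /26
Subnet mask = 255.255.255.192
Last octet of IP: 78
Last octet of mask: 192
Network last octet = 78 AND 192 = 64

64


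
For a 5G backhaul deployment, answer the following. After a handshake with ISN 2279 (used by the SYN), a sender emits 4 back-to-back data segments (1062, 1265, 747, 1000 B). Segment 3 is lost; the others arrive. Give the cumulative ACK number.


SYN uses sequence number 2279; first data byte = ISN + 1 = 2280.
Segment 1: SEQ = 2280, len = 1062 B, covers [2280, 3341]
Segment 2: SEQ = 3342, len = 1265 B, covers [3342, 4606]
Segment 3: SEQ = 4607, len = 747 B, covers [4607, 5353] [LOST]
Segment 4: SEQ = 5354, len = 1000 B, covers [5354, 6353]
In-order data received: bytes [2280, 4606] (segments 1..2).
Segment 3 missing -> gap begins at byte 4607; later segments buffered out of order.
Cumulative ACK = next expected in-order byte = 2280 + 1062 + 1265 = 4607

4607


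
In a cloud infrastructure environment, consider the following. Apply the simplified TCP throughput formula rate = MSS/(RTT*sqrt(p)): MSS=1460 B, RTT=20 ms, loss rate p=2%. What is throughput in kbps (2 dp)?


Given: MSS = 1460 bytes, RTT = 20 ms, loss = 2%
RTT in seconds = 20 / 1000 = 0.02
Loss rate = 2% = 0.02
sqrt(loss) = sqrt(0.02) = 0.141421356237
Throughput (bytes/s) = 1460 / (0.02 * 0.141421356237) = 516187.9503
Throughput (kbps) = 516187.9503 * 8 / 1000 = 4129.503602 -> 4129.50 kbps (2 dp)

4129.50


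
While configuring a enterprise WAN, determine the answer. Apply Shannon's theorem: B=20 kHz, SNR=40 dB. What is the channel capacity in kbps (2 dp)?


Given: B = 20 kHz, SNR = 40 dB
SNR linear = 10^(40/10) = 10000
1 + SNR = 10001
log2(10001) = 13.2878566418
C = 20 * 1000 * 13.2878566418 = 265757.1328 bps
C = 265.757133 kbps -> 265.76 kbps (2 dp)

265.76


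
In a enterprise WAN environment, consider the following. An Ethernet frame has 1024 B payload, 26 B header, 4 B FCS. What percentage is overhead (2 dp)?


Given: payload = 1024 B, header = 26 B, trailer = 4 B
Overhead bytes = header + trailer = 26 + 4 = 30
Total frame = payload + overhead = 1024 + 30 = 1054
Overhead % = 30 / 1054 * 100 = 2.8463% -> 2.85% (2 dp)

2.85


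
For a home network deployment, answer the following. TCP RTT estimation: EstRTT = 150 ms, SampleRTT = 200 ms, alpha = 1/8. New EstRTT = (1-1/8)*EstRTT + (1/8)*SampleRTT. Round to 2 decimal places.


Given: EstRTT = 150 ms, SampleRTT = 200 ms, alpha = 1/8
New EstRTT = (1 - alpha) * EstRTT + alpha * SampleRTT
(7/8) * 150 = 131.25
(1/8) * 200 = 25
New EstRTT = 131.25 + 25 = 156.25 ms -> 156.25 ms (2 dp)

156.25


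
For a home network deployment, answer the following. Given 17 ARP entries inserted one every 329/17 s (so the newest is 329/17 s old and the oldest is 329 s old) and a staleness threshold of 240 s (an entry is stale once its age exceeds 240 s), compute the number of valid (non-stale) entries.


Ages are k * 329/17 s for k = 1..17 (spacing = 19.3529 s).
Entry k is valid iff k * 329/17 <= 240 iff k <= 17 * 240 / 329 = 12.4012
n_valid = floor(12.4012) = 12
(n_stale = 17 - 12 = 5)

12


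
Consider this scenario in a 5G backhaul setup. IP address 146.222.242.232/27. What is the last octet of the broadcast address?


Given: IP = 146.222.242.232, prefix = /27
Host bits = 32 - 27 = 5
Network last octet = 232 AND mask = 224
Host part size = 2^5 - 1 = 31
Broadcast last octet = 224 OR 31 = 255

255


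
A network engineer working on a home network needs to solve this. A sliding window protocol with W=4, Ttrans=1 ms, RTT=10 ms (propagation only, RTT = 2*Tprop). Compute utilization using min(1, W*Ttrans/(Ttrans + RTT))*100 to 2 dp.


Given: W = 4, Ttrans = 1 ms, RTT = 10 ms (= 2 * Tprop, Tprop = 5 ms)
Cycle time = Ttrans + RTT = 1 + 10 = 11 ms (first packet sent until its ACK returns)
W * Ttrans = 4 * 1 = 4 ms of sending per cycle
W * Ttrans / (Ttrans + RTT) = 4 / 11 = 0.363636
U = min(1, 0.363636) = 0.363636
U% = 36.36%

36.36


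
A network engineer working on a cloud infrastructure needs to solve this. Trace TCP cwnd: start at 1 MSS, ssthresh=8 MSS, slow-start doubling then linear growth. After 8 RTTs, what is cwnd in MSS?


RTT 0: cwnd = 1 MSS (initial)
RTT 1: cwnd = 2 MSS (slow start, doubled)
RTT 2: cwnd = 4 MSS (slow start, doubled)
RTT 3: cwnd = 8 MSS (slow start, doubled)
RTT 4: cwnd = 9 MSS (congestion avoidance, +1)
RTT 5: cwnd = 10 MSS (congestion avoidance, +1)
RTT 6: cwnd = 11 MSS (congestion avoidance, +1)
RTT 7: cwnd = 12 MSS (congestion avoidance, +1)
RTT 8: cwnd = 13 MSS (congestion avoidance, +1)

13


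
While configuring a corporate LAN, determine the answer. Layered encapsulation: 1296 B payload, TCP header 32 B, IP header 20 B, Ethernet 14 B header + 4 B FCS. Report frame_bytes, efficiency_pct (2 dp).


TCP segment = 1296 + 32 = 1328 B
IP packet = 1328 + 20 = 1348 B
Ethernet frame = 1348 + 14 + 4 = 1366 B
Efficiency = app / frame = 1296 / 1366 = 0.948755 = 94.8755% -> 94.88% (2 dp)

1366, 94.88


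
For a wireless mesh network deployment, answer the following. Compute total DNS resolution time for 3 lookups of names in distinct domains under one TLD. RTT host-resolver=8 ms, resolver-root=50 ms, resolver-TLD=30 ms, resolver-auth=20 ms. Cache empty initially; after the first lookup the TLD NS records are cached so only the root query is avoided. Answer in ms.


Lookup 1 (cold cache): local + root + TLD + auth = 8 + 50 + 30 + 20 = 108 ms
Lookups 2..3 (TLD NS cached -> skip root; new domain -> still ask TLD and auth): local + TLD + auth = 8 + 30 + 20 = 58 ms each
Remaining 2 lookups: 2 * 58 = 116 ms
Total = 108 + 116 = 224 ms

224


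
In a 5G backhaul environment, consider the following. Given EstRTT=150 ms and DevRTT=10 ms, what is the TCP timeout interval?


Given: EstRTT = 150 ms, DevRTT = 10 ms
Timeout = EstRTT + 4 * DevRTT
4 * DevRTT = 4 * 10 = 40
Timeout = 150 + 40 = 190 ms

190


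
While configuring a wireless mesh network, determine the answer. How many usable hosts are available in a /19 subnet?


Given: subnet mask /19
Host bits = 32 - 19 = 13
Total addresses = 2^13 = 8192
Usable hosts = 8192 - 2 (network + broadcast) = 8190

8190


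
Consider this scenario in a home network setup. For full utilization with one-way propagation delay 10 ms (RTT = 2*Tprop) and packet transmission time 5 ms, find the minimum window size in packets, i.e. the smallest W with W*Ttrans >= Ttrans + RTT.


Given: Ttrans = 5 ms, RTT = 20 ms (= 2 * Tprop, Tprop = 10 ms)
Time until first ACK returns = Ttrans + RTT = 5 + 20 = 25 ms
Need W * Ttrans >= Ttrans + RTT  ->  W >= (Ttrans + RTT) / Ttrans
(Ttrans + RTT) / Ttrans = 25 / 5 = 5
W_min = ceil(5) = 5

5


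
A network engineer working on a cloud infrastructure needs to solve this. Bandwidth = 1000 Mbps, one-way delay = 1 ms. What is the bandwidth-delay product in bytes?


Given: bandwidth = 1000 Mbps, delay = 1 ms
BDP in bits = 1000 * 10^6 * 1 / 1000
BDP in bits = 1000000
BDP in bytes = 1000000 / 8 = 125000

125000


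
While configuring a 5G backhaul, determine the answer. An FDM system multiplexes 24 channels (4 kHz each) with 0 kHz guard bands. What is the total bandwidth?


Given: 24 channels, 4 kHz each, guard = 0 kHz
Channel bandwidth = 24 * 4 = 96 kHz
Guard bands = 23 gaps * 0 kHz = 0 kHz
Total = 96 + 0 = 96 kHz

96


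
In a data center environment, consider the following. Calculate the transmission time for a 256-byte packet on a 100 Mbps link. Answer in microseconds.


Given: packet = 256 bytes, bandwidth = 100 Mbps
Packet in bits = 256 * 8 = 2048 bits
Bandwidth = 100 * 10^6 = 100000000 bps
Time = 2048 / 100000000 seconds
Time in us = 2048 * 10^6 / 100000000 = 20.48

20.48


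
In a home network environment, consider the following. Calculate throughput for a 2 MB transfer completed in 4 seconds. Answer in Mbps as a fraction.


Given: file = 2 MB, time = 4 s
File in Mb = 2 * 8 = 16 Mb
Throughput = 16 / 4 Mbps
Throughput = 4 Mbps

4


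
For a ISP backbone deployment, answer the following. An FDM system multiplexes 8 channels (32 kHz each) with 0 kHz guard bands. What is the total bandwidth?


Given: 8 channels, 32 kHz each, guard = 0 kHz
Channel bandwidth = 8 * 32 = 256 kHz
Guard bands = 7 gaps * 0 kHz = 0 kHz
Total = 256 + 0 = 256 kHz

256


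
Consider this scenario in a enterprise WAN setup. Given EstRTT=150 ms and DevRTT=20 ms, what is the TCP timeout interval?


Given: EstRTT = 150 ms, DevRTT = 20 ms
Timeout = EstRTT + 4 * DevRTT
4 * DevRTT = 4 * 20 = 80
Timeout = 150 + 80 = 230 ms

230


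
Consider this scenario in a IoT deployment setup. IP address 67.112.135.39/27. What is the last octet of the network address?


Given: IP = 67.112.135.39, prefix = /27
Subnet mask = 255.255.255.224
Last octet of IP: 39
Last octet of mask: 224
Network last octet = 39 AND 224 = 32

32


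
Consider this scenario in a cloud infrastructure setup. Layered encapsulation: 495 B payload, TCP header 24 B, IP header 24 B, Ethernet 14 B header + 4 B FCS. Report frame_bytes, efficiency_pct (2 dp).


TCP segment = 495 + 24 = 519 B
IP packet = 519 + 24 = 543 B
Ethernet frame = 543 + 14 + 4 = 561 B
Efficiency = app / frame = 495 / 561 = 0.882353 = 88.2353% -> 88.24% (2 dp)

561, 88.24


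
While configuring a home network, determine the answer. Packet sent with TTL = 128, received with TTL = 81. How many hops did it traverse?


Given: initial TTL = 128, received TTL = 81
Hops = initial TTL - received TTL
Hops = 128 - 81 = 47

47


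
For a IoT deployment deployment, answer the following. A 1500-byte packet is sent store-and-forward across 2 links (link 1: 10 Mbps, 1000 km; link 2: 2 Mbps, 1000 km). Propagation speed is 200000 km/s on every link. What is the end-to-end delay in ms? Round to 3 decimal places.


Packet = 1500 bytes = 12000 bits. Store-and-forward: sum (t_trans + t_prop) per link.
Link 1: t_trans = 12000/(10*10^6) s = 1.2000 ms; t_prop = 1000/200000 s = 5.0000 ms; subtotal = 6.2000 ms
Link 2: t_trans = 12000/(2*10^6) s = 6.0000 ms; t_prop = 1000/200000 s = 5.0000 ms; subtotal = 11.0000 ms
End-to-end = 6.2000 + 11.0000 = 17.2000 ms -> 17.200 ms (3 dp)

17.200


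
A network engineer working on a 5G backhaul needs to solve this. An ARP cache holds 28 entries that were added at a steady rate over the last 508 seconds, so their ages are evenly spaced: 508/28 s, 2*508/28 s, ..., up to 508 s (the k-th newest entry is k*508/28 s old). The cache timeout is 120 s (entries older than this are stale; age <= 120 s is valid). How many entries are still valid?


Ages are k * 508/28 s for k = 1..28 (spacing = 18.1429 s).
Entry k is valid iff k * 508/28 <= 120 iff k <= 28 * 120 / 508 = 6.6142
n_valid = floor(6.6142) = 6
(n_stale = 28 - 6 = 22)

6


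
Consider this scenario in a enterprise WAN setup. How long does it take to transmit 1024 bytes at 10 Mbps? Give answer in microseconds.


Given: packet = 1024 bytes, bandwidth = 10 Mbps
Packet in bits = 1024 * 8 = 8192 bits
Bandwidth = 10 * 10^6 = 10000000 bps
Time = 8192 / 10000000 seconds
Time in us = 8192 * 10^6 / 10000000 = 819.2

819.2


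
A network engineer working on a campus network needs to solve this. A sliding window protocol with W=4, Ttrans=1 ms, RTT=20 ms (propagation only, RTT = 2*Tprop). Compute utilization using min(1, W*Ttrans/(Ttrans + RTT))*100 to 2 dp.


Given: W = 4, Ttrans = 1 ms, RTT = 20 ms (= 2 * Tprop, Tprop = 10 ms)
Cycle time = Ttrans + RTT = 1 + 20 = 21 ms (first packet sent until its ACK returns)
W * Ttrans = 4 * 1 = 4 ms of sending per cycle
W * Ttrans / (Ttrans + RTT) = 4 / 21 = 0.190476
U = min(1, 0.190476) = 0.190476
U% = 19.05%

19.05


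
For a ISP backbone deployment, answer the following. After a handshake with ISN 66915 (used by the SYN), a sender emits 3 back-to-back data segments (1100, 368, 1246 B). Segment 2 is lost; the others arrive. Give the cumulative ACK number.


SYN uses sequence number 66915; first data byte = ISN + 1 = 66916.
Segment 1: SEQ = 66916, len = 1100 B, covers [66916, 68015]
Segment 2: SEQ = 68016, len = 368 B, covers [68016, 68383] [LOST]
Segment 3: SEQ = 68384, len = 1246 B, covers [68384, 69629]
In-order data received: bytes [66916, 68015] (segments 1..1).
Segment 2 missing -> gap begins at byte 68016; later segments buffered out of order.
Cumulative ACK = next expected in-order byte = 66916 + 1100 = 68016

68016


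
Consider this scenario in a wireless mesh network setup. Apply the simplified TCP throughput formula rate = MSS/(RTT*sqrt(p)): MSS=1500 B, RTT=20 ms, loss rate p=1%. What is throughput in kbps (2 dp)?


Given: MSS = 1500 bytes, RTT = 20 ms, loss = 1%
RTT in seconds = 20 / 1000 = 0.02
Loss rate = 1% = 0.01
sqrt(loss) = sqrt(0.01) = 0.1
Throughput (bytes/s) = 1500 / (0.02 * 0.1) = 750000.0000
Throughput (kbps) = 750000.0000 * 8 / 1000 = 6000.000000 -> 6000.00 kbps (2 dp)

6000.00


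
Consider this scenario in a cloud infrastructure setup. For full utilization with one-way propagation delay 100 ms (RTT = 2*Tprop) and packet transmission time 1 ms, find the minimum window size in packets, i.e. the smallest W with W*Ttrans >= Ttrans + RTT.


Given: Ttrans = 1 ms, RTT = 200 ms (= 2 * Tprop, Tprop = 100 ms)
Time until first ACK returns = Ttrans + RTT = 1 + 200 = 201 ms
Need W * Ttrans >= Ttrans + RTT  ->  W >= (Ttrans + RTT) / Ttrans
(Ttrans + RTT) / Ttrans = 201 / 1 = 201
W_min = ceil(201) = 201

201


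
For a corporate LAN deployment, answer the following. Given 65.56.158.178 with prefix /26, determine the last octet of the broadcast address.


Given: IP = 65.56.158.178, prefix = /26
Host bits = 32 - 26 = 6
Network last octet = 178 AND mask = 128
Host part size = 2^6 - 1 = 63
Broadcast last octet = 128 OR 63 = 191

191


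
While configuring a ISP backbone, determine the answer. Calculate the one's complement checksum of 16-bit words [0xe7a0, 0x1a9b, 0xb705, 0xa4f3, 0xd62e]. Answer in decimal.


Given words: [0xe7a0, 0x1a9b, 0xb705, 0xa4f3, 0xd62e]
Step 1: Sum all words
Raw sum = 59296 + 6811 + 46853 + 42227 + 54830 = 210017
Step 2: Fold carry: (13409 + 3) = 13412
One's complement = ~13412 & 0xFFFF = 52123

52123


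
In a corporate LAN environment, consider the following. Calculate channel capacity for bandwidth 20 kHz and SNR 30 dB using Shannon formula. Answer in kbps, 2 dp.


Given: B = 20 kHz, SNR = 30 dB
SNR linear = 10^(30/10) = 1000
1 + SNR = 1001
log2(1001) = 9.9672262588
C = 20 * 1000 * 9.9672262588 = 199344.5252 bps
C = 199.344525 kbps -> 199.34 kbps (2 dp)

199.34


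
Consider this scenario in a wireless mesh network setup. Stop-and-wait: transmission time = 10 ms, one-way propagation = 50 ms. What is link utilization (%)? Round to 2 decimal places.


Given: Ttrans = 10 ms, Tprop = 50 ms
RTT = 2 * Tprop = 2 * 50 = 100 ms
U = Ttrans / (Ttrans + RTT)
U = 10 / (10 + 100)
U = 10 / 110 = 0.090909
U% = 9.09%

9.09


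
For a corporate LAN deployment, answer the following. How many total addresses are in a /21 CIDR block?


Given: CIDR prefix /21
Host bits = 32 - 21 = 11
Total addresses = 2^11 = 2048

2048


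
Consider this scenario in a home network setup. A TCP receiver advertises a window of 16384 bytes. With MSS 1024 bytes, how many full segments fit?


Given: RWND = 16384 bytes, MSS = 1024 bytes
Full segments = floor(RWND / MSS)
Full segments = floor(16384 / 1024)
Full segments = floor(16.0) = 16

16


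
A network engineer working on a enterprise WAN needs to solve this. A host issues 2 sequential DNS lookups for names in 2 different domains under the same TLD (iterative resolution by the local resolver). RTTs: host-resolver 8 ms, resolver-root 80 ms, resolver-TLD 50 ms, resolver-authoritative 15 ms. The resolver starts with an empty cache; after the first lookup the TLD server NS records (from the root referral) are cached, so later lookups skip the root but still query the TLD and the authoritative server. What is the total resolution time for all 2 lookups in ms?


Lookup 1 (cold cache): local + root + TLD + auth = 8 + 80 + 50 + 15 = 153 ms
Lookups 2..2 (TLD NS cached -> skip root; new domain -> still ask TLD and auth): local + TLD + auth = 8 + 50 + 15 = 73 ms each
Remaining 1 lookups: 1 * 73 = 73 ms
Total = 153 + 73 = 226 ms

226


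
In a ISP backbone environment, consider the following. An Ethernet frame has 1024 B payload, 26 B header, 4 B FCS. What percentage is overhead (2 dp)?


Given: payload = 1024 B, header = 26 B, trailer = 4 B
Overhead bytes = header + trailer = 26 + 4 = 30
Total frame = payload + overhead = 1024 + 30 = 1054
Overhead % = 30 / 1054 * 100 = 2.8463% -> 2.85% (2 dp)

2.85


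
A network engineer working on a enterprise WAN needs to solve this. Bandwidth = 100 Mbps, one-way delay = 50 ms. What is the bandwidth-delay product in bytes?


Given: bandwidth = 100 Mbps, delay = 50 ms
BDP in bits = 100 * 10^6 * 50 / 1000
BDP in bits = 5000000
BDP in bytes = 5000000 / 8 = 625000

625000


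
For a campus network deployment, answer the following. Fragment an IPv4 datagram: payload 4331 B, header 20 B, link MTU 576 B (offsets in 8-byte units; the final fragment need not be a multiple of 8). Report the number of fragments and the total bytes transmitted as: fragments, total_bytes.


Max data per non-final fragment = floor((MTU - header)/8)*8 = floor((576 - 20)/8)*8 = floor(556/8)*8 = 552 B
Final fragment needs no 8-byte alignment: it can carry up to MTU - header = 556 B
Non-final fragments needed = ceil((payload - 556) / 552) = ceil(3775/552) = ceil(6.8388) = 7
Number of fragments = 7 + 1 = 8
Fragment sizes (data): 7 * 552 B + 467 B (last, 467 <= 556 OK)
Total bytes sent = payload + n_frags * header = 4331 + 8*20 = 4331 + 160 = 4491 B

8, 4491


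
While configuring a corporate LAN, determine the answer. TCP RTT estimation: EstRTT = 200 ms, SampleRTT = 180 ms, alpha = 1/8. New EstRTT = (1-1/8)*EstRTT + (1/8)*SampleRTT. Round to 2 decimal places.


Given: EstRTT = 200 ms, SampleRTT = 180 ms, alpha = 1/8
New EstRTT = (1 - alpha) * EstRTT + alpha * SampleRTT
(7/8) * 200 = 175
(1/8) * 180 = 22.5
New EstRTT = 175 + 22.5 = 197.5 ms -> 197.50 ms (2 dp)

197.50


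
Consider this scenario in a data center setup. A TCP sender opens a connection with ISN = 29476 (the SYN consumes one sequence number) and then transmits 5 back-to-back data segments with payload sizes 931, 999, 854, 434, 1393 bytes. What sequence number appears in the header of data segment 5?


The SYN occupies sequence number ISN = 29476, so the first data byte is ISN + 1 = 29477.
SEQ of data segment i = (ISN + 1) + sum of payload sizes of segments 1..i-1.
Segment 1: SEQ = 29477, payload = 931 bytes
Segment 2: SEQ = 30408, payload = 999 bytes
Segment 3: SEQ = 31407, payload = 854 bytes
Segment 4: SEQ = 32261, payload = 434 bytes
Segment 5: SEQ = 32695, payload = 1393 bytes
SEQ of segment 5 = 29477 + 931 + 999 + 854 + 434 = 32695

32695


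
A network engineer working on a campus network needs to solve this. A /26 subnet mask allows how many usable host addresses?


Given: subnet mask /26
Host bits = 32 - 26 = 6
Total addresses = 2^6 = 64
Usable hosts = 64 - 2 (network + broadcast) = 62

62


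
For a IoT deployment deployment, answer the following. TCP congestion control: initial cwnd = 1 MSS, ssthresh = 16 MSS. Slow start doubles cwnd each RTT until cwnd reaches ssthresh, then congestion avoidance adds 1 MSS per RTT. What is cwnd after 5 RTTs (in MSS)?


RTT 0: cwnd = 1 MSS (initial)
RTT 1: cwnd = 2 MSS (slow start, doubled)
RTT 2: cwnd = 4 MSS (slow start, doubled)
RTT 3: cwnd = 8 MSS (slow start, doubled)
RTT 4: cwnd = 16 MSS (slow start, doubled)
RTT 5: cwnd = 17 MSS (congestion avoidance, +1)

17


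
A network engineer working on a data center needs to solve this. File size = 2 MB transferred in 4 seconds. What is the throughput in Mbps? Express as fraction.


Given: file = 2 MB, time = 4 s
File in Mb = 2 * 8 = 16 Mb
Throughput = 16 / 4 Mbps
Throughput = 4 Mbps

4


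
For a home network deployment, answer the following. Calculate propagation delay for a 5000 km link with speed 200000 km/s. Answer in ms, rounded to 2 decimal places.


Given: distance = 5000 km, speed = 200000 km/s
Delay = distance / speed = 5000 / 200000 seconds
Delay in ms = 5000 * 1000 / 200000
Delay = 25.0000 ms
Rounded to 2 dp = 25.00 ms

25.00


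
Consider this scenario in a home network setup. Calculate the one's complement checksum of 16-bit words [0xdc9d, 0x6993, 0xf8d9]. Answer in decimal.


Given words: [0xdc9d, 0x6993, 0xf8d9]
Step 1: Sum all words
Raw sum = 56477 + 27027 + 63705 = 147209
Step 2: Fold carry: (16137 + 2) = 16139
One's complement = ~16139 & 0xFFFF = 49396

49396


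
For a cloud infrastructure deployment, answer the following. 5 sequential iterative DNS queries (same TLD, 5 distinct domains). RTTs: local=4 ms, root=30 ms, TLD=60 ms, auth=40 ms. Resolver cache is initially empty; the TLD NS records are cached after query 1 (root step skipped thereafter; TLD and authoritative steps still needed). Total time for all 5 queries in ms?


Lookup 1 (cold cache): local + root + TLD + auth = 4 + 30 + 60 + 40 = 134 ms
Lookups 2..5 (TLD NS cached -> skip root; new domain -> still ask TLD and auth): local + TLD + auth = 4 + 60 + 40 = 104 ms each
Remaining 4 lookups: 4 * 104 = 416 ms
Total = 134 + 416 = 550 ms

550


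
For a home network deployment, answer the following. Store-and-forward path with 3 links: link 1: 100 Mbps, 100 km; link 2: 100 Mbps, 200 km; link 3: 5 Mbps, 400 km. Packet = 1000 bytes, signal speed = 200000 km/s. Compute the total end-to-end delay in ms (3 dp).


Packet = 1000 bytes = 8000 bits. Store-and-forward: sum (t_trans + t_prop) per link.
Link 1: t_trans = 8000/(100*10^6) s = 0.0800 ms; t_prop = 100/200000 s = 0.5000 ms; subtotal = 0.5800 ms
Link 2: t_trans = 8000/(100*10^6) s = 0.0800 ms; t_prop = 200/200000 s = 1.0000 ms; subtotal = 1.0800 ms
Link 3: t_trans = 8000/(5*10^6) s = 1.6000 ms; t_prop = 400/200000 s = 2.0000 ms; subtotal = 3.6000 ms
End-to-end = 0.5800 + 1.0800 + 3.6000 = 5.2600 ms -> 5.260 ms (3 dp)

5.260


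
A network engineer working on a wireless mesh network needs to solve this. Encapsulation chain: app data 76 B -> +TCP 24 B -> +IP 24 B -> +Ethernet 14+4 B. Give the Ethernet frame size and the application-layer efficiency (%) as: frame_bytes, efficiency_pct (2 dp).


TCP segment = 76 + 24 = 100 B
IP packet = 100 + 24 = 124 B
Ethernet frame = 124 + 14 + 4 = 142 B
Efficiency = app / frame = 76 / 142 = 0.535211 = 53.5211% -> 53.52% (2 dp)

142, 53.52


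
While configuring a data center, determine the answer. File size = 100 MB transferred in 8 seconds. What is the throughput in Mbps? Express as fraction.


Given: file = 100 MB, time = 8 s
File in Mb = 100 * 8 = 800 Mb
Throughput = 800 / 8 Mbps
Throughput = 100 Mbps

100


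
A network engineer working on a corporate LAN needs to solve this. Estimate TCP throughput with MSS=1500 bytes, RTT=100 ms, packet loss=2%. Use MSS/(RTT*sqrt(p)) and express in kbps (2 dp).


Given: MSS = 1500 bytes, RTT = 100 ms, loss = 2%
RTT in seconds = 100 / 1000 = 0.1
Loss rate = 2% = 0.02
sqrt(loss) = sqrt(0.02) = 0.141421356237
Throughput (bytes/s) = 1500 / (0.1 * 0.141421356237) = 106066.0172
Throughput (kbps) = 106066.0172 * 8 / 1000 = 848.528137 -> 848.53 kbps (2 dp)

848.53


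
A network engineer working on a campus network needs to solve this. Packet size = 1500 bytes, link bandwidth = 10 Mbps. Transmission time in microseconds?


Given: packet = 1500 bytes, bandwidth = 10 Mbps
Packet in bits = 1500 * 8 = 12000 bits
Bandwidth = 10 * 10^6 = 10000000 bps
Time = 12000 / 10000000 seconds
Time in us = 12000 * 10^6 / 10000000 = 1200

1200


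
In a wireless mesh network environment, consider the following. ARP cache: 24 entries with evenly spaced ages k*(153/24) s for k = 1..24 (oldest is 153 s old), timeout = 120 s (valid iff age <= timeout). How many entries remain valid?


Ages are k * 153/24 s for k = 1..24 (spacing = 6.3750 s).
Entry k is valid iff k * 153/24 <= 120 iff k <= 24 * 120 / 153 = 18.8235
n_valid = floor(18.8235) = 18
(n_stale = 24 - 18 = 6)

18


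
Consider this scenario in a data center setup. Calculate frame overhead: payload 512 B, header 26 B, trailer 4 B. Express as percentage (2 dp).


Given: payload = 512 B, header = 26 B, trailer = 4 B
Overhead bytes = header + trailer = 26 + 4 = 30
Total frame = payload + overhead = 512 + 30 = 542
Overhead % = 30 / 542 * 100 = 5.5351% -> 5.54% (2 dp)

5.54


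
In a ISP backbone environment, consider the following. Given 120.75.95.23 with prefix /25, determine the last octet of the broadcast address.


Given: IP = 120.75.95.23, prefix = /25
Host bits = 32 - 25 = 7
Network last octet = 23 AND mask = 0
Host part size = 2^7 - 1 = 127
Broadcast last octet = 0 OR 127 = 127

127


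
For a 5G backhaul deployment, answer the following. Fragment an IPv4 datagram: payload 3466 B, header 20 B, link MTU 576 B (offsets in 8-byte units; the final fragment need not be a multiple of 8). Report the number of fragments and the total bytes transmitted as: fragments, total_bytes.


Max data per non-final fragment = floor((MTU - header)/8)*8 = floor((576 - 20)/8)*8 = floor(556/8)*8 = 552 B
Final fragment needs no 8-byte alignment: it can carry up to MTU - header = 556 B
Non-final fragments needed = ceil((payload - 556) / 552) = ceil(2910/552) = ceil(5.2717) = 6
Number of fragments = 6 + 1 = 7
Fragment sizes (data): 6 * 552 B + 154 B (last, 154 <= 556 OK)
Total bytes sent = payload + n_frags * header = 3466 + 7*20 = 3466 + 140 = 3606 B

7, 3606


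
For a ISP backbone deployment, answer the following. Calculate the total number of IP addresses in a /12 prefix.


Given: CIDR prefix /12
Host bits = 32 - 12 = 20
Total addresses = 2^20 = 1048576

1048576


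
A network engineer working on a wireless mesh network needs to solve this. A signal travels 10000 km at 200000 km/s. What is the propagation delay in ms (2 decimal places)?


Given: distance = 10000 km, speed = 200000 km/s
Delay = distance / speed = 10000 / 200000 seconds
Delay in ms = 10000 * 1000 / 200000
Delay = 50.0000 ms
Rounded to 2 dp = 50.00 ms

50.00


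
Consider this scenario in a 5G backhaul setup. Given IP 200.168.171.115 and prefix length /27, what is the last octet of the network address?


Given: IP = 200.168.171.115, prefix = /27
Subnet mask = 255.255.255.224
Last octet of IP: 115
Last octet of mask: 224
Network last octet = 115 AND 224 = 96

96


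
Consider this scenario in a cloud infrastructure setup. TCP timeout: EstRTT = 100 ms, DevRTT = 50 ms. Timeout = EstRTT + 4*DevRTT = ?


Given: EstRTT = 100 ms, DevRTT = 50 ms
Timeout = EstRTT + 4 * DevRTT
4 * DevRTT = 4 * 50 = 200
Timeout = 100 + 200 = 300 ms

300


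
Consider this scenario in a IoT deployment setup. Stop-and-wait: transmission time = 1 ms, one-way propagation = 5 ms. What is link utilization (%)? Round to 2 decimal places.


Given: Ttrans = 1 ms, Tprop = 5 ms
RTT = 2 * Tprop = 2 * 5 = 10 ms
U = Ttrans / (Ttrans + RTT)
U = 1 / (1 + 10)
U = 1 / 11 = 0.090909
U% = 9.09%

9.09
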